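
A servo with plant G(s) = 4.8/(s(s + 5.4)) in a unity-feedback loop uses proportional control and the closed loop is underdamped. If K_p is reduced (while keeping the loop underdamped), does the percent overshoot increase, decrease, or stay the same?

decrease

ζ = 5.4/(2√(4.8K_p)) rises as K_p falls; higher damping means less overshoot.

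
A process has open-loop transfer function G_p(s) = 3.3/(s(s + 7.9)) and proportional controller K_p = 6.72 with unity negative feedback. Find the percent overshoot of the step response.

0.791%

From 1 + K_pG_p(s) = 0: s² + 7.9s + 22.18 = 0 ⇒ ω_n = 4.709, ζ = 0.8388.
%OS = 100·exp(−πζ/√(1−ζ²)) = 100·exp(−π·0.8388/√0.2964) = 0.791%.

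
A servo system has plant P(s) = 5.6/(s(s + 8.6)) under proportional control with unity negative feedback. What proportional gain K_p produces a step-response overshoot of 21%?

K_p = 16.7

From %OS = 100·exp(−πζ/√(1−ζ²)) = 21%, ζ = −ln(0.21)/√(π²+ln²(0.21)) = 0.4449.
Characteristic equation s² + 8.6s + 5.6K_p = 0 gives ζ = 8.6/(2√(5.6K_p)).
Setting ζ = 0.4449: √(5.6K_p) = 8.6/(2·0.4449) = 9.665, so K_p = 93.42/5.6 = 16.7.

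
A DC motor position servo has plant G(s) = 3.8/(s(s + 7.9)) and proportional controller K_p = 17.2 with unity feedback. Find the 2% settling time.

The closed-loop denominator s² + 7.9s + 65.36 gives ω_n = √65.36 = 8.085 and ζ = 7.9/(2ω_n) = 0.4886.
2% settling time T_s ≈ 4/(ζω_n) = 4/3.95 = 1.01 s.

T_s ≈ 1.01 s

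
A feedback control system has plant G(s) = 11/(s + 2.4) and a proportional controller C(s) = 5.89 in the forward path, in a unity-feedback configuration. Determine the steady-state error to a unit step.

The loop is type 0. Static position error constant K_pos = C(0)·G(0) = 5.89·4.583 = 27.
Steady-state error to a unit step: e_ss = 1/(1+K_pos) = 1/28 = 0.0357.

0.0357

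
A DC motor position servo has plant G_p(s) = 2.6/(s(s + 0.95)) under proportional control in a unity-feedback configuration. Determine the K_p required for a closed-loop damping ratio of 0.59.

Closed-loop characteristic equation: s² + 0.95s + K_p·2.6 = 0.
So ω_n = √(2.6K_p) and 2ζω_n = 0.95, giving ζ = 0.95/(2√(2.6K_p)).
Setting ζ = 0.59: √(2.6K_p) = 0.95/(2·0.59) = 0.8051, so K_p = 0.6482/2.6 = 0.249.

K_p = 0.249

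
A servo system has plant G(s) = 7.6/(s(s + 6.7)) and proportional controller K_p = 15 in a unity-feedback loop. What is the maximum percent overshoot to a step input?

35.4%

Closed-loop characteristic equation: s² + 6.7s + 114 = 0, so ω_n = 10.68 rad/s and ζ = 6.7/(2·10.68) = 0.3138.
%OS = 100·exp(−πζ/√(1−ζ²)) = 100·exp(−π·0.3138/√0.9016) = 35.4%.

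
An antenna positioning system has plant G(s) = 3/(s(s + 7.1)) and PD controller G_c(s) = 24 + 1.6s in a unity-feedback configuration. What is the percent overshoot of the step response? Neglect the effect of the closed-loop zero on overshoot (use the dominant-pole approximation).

4.55%

Forward path: (24 + 1.6s)·3/(s(s+7.1)). The closed-loop characteristic equation is s² + (7.1 + 3·1.6)s + 3·24 = 0.
That is s² + 11.9s + 72 = 0, so ω_n = 8.485 rad/s and ζ = 11.9/(2·8.485) = 0.7012.
%OS = 100·exp(−πζ/√(1−ζ²)) = 4.55%.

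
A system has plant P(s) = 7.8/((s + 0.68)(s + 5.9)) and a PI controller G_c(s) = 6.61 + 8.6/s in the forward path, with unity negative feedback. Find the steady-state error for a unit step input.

0

The open loop G_c(s)P(s) has a pole at the origin (type 1), so the static position error constant is infinite and e_ss = 1/(1+∞) = 0.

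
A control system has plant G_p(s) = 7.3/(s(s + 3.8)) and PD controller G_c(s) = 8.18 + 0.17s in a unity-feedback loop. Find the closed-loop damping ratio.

ζ = 0.326

Forward path: (8.18 + 0.17s)·7.3/(s(s+3.8)). The closed-loop characteristic equation is s² + (3.8 + 7.3·0.17)s + 7.3·8.18 = 0.
That is s² + 5.041s + 59.71 = 0, so ω_n = 7.727 rad/s and ζ = 5.041/(2·7.727) = 0.3262.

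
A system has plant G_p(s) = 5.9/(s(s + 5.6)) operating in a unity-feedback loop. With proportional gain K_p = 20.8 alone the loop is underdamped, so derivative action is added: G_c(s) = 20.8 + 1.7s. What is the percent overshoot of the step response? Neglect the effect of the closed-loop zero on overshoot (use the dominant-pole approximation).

4.38%

Forward path: (20.8 + 1.7s)·5.9/(s(s+5.6)). The closed-loop characteristic equation is s² + (5.6 + 5.9·1.7)s + 5.9·20.8 = 0.
That is s² + 15.63s + 122.7 = 0, so ω_n = 11.08 rad/s and ζ = 15.63/(2·11.08) = 0.7055.
%OS = 100·exp(−πζ/√(1−ζ²)) = 4.38%.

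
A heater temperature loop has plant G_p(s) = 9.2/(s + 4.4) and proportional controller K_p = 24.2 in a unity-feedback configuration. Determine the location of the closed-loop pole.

s = -227

Closed-loop transfer function: T(s) = K_p·G_p(s)/(1 + K_p·G_p(s)) = 222.6/(s + 4.4 + 222.6) = 222.6/(s + 227).
The closed-loop pole is at s = −227.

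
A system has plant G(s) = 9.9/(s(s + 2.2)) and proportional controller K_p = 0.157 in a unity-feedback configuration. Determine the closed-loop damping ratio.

ζ = 0.882

1 + K_p·G(s) = 0 gives s² + 2.2s + 1.554 = 0.
So ω_n² = 1.554 ⇒ ω_n = 1.247 rad/s, and ζ = 2.2/(2ω_n) = 0.882.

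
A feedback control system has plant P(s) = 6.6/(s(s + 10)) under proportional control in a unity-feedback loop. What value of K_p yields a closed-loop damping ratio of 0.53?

Closed-loop characteristic equation: s² + 10s + K_p·6.6 = 0.
So ω_n = √(6.6K_p) and 2ζω_n = 10, giving ζ = 10/(2√(6.6K_p)).
Setting ζ = 0.53: √(6.6K_p) = 10/(2·0.53) = 9.434, so K_p = 89/6.6 = 13.5.

K_p = 13.5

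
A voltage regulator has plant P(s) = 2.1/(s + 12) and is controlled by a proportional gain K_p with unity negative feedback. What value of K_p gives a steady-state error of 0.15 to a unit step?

The loop is type 0, so e_ss(step) = 1/(1 + K_pos) with K_pos = K_p·P(0).
P(0) = 0.175. Require 1/(1 + K_p·0.175) = 0.15, so 1 + 0.175·K_p = 6.667.
K_p = (6.667 − 1)/0.175 = 32.4.

K_p = 32.4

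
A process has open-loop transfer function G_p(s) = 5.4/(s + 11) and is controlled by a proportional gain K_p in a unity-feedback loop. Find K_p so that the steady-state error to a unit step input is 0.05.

For a type-0 loop with proportional control, e_ss = 1/(1 + K_p·G_p(0)).
G_p(0) = 0.4909. Require 1/(1 + K_p·0.4909) = 0.05, so 1 + 0.4909·K_p = 20.
K_p = (20 − 1)/0.4909 = 38.7.

K_p = 38.7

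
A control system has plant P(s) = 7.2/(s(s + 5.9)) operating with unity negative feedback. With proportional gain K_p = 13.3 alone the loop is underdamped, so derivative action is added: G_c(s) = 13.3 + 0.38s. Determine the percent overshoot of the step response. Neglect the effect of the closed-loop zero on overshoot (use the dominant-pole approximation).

21.3%

Forward path: (13.3 + 0.38s)·7.2/(s(s+5.9)). The closed-loop characteristic equation is s² + (5.9 + 7.2·0.38)s + 7.2·13.3 = 0.
That is s² + 8.636s + 95.76 = 0, so ω_n = 9.786 rad/s and ζ = 8.636/(2·9.786) = 0.4413.
%OS = 100·exp(−πζ/√(1−ζ²)) = 21.3%.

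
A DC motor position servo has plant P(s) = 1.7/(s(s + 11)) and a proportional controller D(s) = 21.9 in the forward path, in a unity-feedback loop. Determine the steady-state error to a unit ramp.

0.295

The loop has one pole at the origin (type 1). Velocity error constant K_v = lim_{s→0} s·D(s)P(s) = 21.9·1.7/11 = 3.385.
Steady-state error to a unit ramp: e_ss = 1/K_v = 0.295.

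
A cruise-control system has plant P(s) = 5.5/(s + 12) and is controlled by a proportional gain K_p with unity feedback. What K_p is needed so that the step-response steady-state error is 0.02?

K_p = 107

The loop is type 0, so e_ss(step) = 1/(1 + K_pos) with K_pos = K_p·P(0).
P(0) = 0.4583. Require 1/(1 + K_p·0.4583) = 0.02, so 1 + 0.4583·K_p = 50.
K_p = (50 − 1)/0.4583 = 107.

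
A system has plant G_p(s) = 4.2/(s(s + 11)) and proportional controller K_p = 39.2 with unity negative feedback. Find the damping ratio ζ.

1 + K_p·G_p(s) = 0 gives s² + 11s + 164.6 = 0.
Matching s² + 2ζω_n s + ω_n²: ω_n = √164.6 = 12.83 rad/s and 2ζω_n = 11, so ζ = 11/(2·12.83) = 0.429.

ζ = 0.429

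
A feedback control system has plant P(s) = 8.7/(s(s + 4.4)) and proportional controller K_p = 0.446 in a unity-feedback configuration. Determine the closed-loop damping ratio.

With unity feedback the closed-loop characteristic equation is s² + 4.4s + 0.446·8.7 = s² + 4.4s + 3.88 = 0.
Matching s² + 2ζω_n s + ω_n²: ω_n = √3.88 = 1.97 rad/s and 2ζω_n = 4.4, so ζ = 4.4/(2·1.97) = 1.12.

ζ = 1.12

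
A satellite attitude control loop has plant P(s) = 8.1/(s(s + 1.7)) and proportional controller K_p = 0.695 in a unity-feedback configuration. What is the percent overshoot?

30%

The closed-loop denominator s² + 1.7s + 5.629 gives ω_n = √5.629 = 2.373 and ζ = 1.7/(2ω_n) = 0.3582.
%OS = 100·exp(−πζ/√(1−ζ²)) = 100·exp(−π·0.3582/√0.8717) = 30%.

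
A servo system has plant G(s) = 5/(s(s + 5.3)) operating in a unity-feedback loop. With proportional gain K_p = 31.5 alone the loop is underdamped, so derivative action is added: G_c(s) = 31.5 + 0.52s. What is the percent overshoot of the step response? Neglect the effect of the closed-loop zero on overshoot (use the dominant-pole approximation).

35.3%

Forward path: (31.5 + 0.52s)·5/(s(s+5.3)). The closed-loop characteristic equation is s² + (5.3 + 5·0.52)s + 5·31.5 = 0.
That is s² + 7.9s + 157.5 = 0, so ω_n = 12.55 rad/s and ζ = 7.9/(2·12.55) = 0.3147.
%OS = 100·exp(−πζ/√(1−ζ²)) = 35.3%.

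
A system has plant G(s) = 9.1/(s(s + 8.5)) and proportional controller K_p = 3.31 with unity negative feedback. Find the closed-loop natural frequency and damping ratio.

ω_n = 5.49 rad/s, ζ = 0.774

With unity feedback the closed-loop characteristic equation is s² + 8.5s + 3.31·9.1 = s² + 8.5s + 30.12 = 0.
So ω_n² = 30.12 ⇒ ω_n = 5.488 rad/s, and ζ = 8.5/(2ω_n) = 0.774.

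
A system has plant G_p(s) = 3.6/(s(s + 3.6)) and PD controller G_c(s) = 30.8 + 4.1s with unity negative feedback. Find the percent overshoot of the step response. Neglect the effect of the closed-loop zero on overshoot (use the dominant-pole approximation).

Forward path: (30.8 + 4.1s)·3.6/(s(s+3.6)). The closed-loop characteristic equation is s² + (3.6 + 3.6·4.1)s + 3.6·30.8 = 0.
That is s² + 18.36s + 110.9 = 0, so ω_n = 10.53 rad/s and ζ = 18.36/(2·10.53) = 0.8718.
%OS = 100·exp(−πζ/√(1−ζ²)) = 0.373%.

0.373%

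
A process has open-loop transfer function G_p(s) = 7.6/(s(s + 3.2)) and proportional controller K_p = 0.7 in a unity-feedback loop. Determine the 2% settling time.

The closed-loop denominator s² + 3.2s + 5.32 gives ω_n = √5.32 = 2.307 and ζ = 3.2/(2ω_n) = 0.6937.
2% settling time T_s ≈ 4/(ζω_n) = 4/1.6 = 2.5 s.

T_s ≈ 2.5 s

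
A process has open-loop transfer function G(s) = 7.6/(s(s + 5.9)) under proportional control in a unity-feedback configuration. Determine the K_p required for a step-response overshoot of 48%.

From %OS = 100·exp(−πζ/√(1−ζ²)) = 48%, ζ = −ln(0.48)/√(π²+ln²(0.48)) = 0.2275.
Characteristic equation s² + 5.9s + 7.6K_p = 0 gives ζ = 5.9/(2√(7.6K_p)).
Setting ζ = 0.2275: √(7.6K_p) = 5.9/(2·0.2275) = 12.97, so K_p = 168.1/7.6 = 22.1.

K_p = 22.1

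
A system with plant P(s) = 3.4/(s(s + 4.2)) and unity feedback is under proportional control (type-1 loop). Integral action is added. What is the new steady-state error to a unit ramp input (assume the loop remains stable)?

0

The integrator raises the loop to type 2, so K_v → ∞ and e_ss to a ramp is zero.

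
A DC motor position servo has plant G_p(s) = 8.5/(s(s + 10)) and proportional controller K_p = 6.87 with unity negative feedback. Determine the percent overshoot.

From 1 + K_pG_p(s) = 0: s² + 10s + 58.4 = 0 ⇒ ω_n = 7.642, ζ = 0.6543.
%OS = 100·exp(−πζ/√(1−ζ²)) = 100·exp(−π·0.6543/√0.5719) = 6.6%.

6.6%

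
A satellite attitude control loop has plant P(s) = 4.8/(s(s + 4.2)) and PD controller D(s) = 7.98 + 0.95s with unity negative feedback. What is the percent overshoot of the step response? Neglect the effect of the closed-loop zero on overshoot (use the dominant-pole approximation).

Forward path: (7.98 + 0.95s)·4.8/(s(s+4.2)). The closed-loop characteristic equation is s² + (4.2 + 4.8·0.95)s + 4.8·7.98 = 0.
That is s² + 8.76s + 38.3 = 0, so ω_n = 6.189 rad/s and ζ = 8.76/(2·6.189) = 0.7077.
%OS = 100·exp(−πζ/√(1−ζ²)) = 4.3%.

4.3%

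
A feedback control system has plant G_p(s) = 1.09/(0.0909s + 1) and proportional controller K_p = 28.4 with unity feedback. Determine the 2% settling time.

T_s ≈ 0.0114 s

Closed loop: T(s) = K_p·G_p/(1+K_p·G_p) = 30.96/(0.0909s + 1 + 30.96), with pole at s = −(1 + 30.96)/0.0909 = −351.6.
τ = 1/351.6 = 0.002845 s, so 2% settling time ≈ 4τ = 0.0114 s.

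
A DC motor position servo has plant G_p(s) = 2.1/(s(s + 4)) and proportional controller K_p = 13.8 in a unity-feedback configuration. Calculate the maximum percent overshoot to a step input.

28.4%

The closed-loop denominator s² + 4s + 28.98 gives ω_n = √28.98 = 5.383 and ζ = 4/(2ω_n) = 0.3715.
%OS = 100·exp(−πζ/√(1−ζ²)) = 100·exp(−π·0.3715/√0.862) = 28.4%.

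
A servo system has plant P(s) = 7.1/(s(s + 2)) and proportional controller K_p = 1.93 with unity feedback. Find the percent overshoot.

41.4%

Closed-loop characteristic equation: s² + 2s + 13.7 = 0, so ω_n = 3.702 rad/s and ζ = 2/(2·3.702) = 0.2701.
%OS = 100·exp(−πζ/√(1−ζ²)) = 100·exp(−π·0.2701/√0.927) = 41.4%.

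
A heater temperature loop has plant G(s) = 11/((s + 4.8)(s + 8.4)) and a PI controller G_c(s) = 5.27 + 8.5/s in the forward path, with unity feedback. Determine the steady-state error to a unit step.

The open loop G_c(s)G(s) has a pole at the origin (type 1), so the static position error constant is infinite and e_ss = 1/(1+∞) = 0.

0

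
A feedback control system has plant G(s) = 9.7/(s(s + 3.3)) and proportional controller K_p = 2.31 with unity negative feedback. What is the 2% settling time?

Closed-loop characteristic equation: s² + 3.3s + 22.41 = 0, so ω_n = 4.734 rad/s and ζ = 3.3/(2·4.734) = 0.3486.
2% settling time T_s ≈ 4/(ζω_n) = 4/1.65 = 2.42 s.

T_s ≈ 2.42 s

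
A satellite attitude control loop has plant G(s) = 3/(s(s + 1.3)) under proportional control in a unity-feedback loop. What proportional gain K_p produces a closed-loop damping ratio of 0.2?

Closed-loop characteristic equation: s² + 1.3s + K_p·3 = 0.
So ω_n = √(3K_p) and 2ζω_n = 1.3, giving ζ = 1.3/(2√(3K_p)).
Setting ζ = 0.2: √(3K_p) = 1.3/(2·0.2) = 3.25, so K_p = 10.56/3 = 3.52.

K_p = 3.52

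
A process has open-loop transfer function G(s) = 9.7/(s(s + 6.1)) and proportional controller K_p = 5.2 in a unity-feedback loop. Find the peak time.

T_p = 0.49 s

Closed-loop characteristic equation: s² + 6.1s + 50.44 = 0, so ω_n = 7.102 rad/s and ζ = 6.1/(2·7.102) = 0.4294.
Damped frequency ω_d = ω_n√(1−ζ²) = 6.414 rad/s, so peak time T_p = π/ω_d = 0.49 s.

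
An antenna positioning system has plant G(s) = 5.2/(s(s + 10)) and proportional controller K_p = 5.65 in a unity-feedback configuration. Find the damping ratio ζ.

ζ = 0.922

The closed-loop denominator is s(s+10) + 5.65·5.2 = s² + 10s + 29.38.
Matching s² + 2ζω_n s + ω_n²: ω_n = √29.38 = 5.42 rad/s and 2ζω_n = 10, so ζ = 10/(2·5.42) = 0.922.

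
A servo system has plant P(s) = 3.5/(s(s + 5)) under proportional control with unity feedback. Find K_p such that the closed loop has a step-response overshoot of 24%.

From %OS = 100·exp(−πζ/√(1−ζ²)) = 24%, ζ = −ln(0.24)/√(π²+ln²(0.24)) = 0.4136.
Characteristic equation s² + 5s + 3.5K_p = 0 gives ζ = 5/(2√(3.5K_p)).
Setting ζ = 0.4136: √(3.5K_p) = 5/(2·0.4136) = 6.045, so K_p = 36.54/3.5 = 10.4.

K_p = 10.4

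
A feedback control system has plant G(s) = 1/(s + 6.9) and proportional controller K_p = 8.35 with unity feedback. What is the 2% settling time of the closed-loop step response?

Closed-loop transfer function: T(s) = K_p·G(s)/(1 + K_p·G(s)) = 8.35/(s + 6.9 + 8.35) = 8.35/(s + 15.25).
Time constant τ = 1/15.25 = 0.06557 s, so the 2% settling time is about 4τ = 0.262 s.

T_s ≈ 0.262 s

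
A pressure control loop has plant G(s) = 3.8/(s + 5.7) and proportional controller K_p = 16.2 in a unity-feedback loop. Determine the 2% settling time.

Closed-loop transfer function: T(s) = K_p·G(s)/(1 + K_p·G(s)) = 61.56/(s + 5.7 + 61.56) = 61.56/(s + 67.26).
Time constant τ = 1/67.26 = 0.01487 s, so the 2% settling time is about 4τ = 0.0595 s.

T_s ≈ 0.0595 s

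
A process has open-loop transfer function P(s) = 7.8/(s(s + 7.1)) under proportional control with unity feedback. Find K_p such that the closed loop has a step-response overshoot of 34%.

K_p = 15.3

From %OS = 100·exp(−πζ/√(1−ζ²)) = 34%, ζ = −ln(0.34)/√(π²+ln²(0.34)) = 0.3248.
Characteristic equation s² + 7.1s + 7.8K_p = 0 gives ζ = 7.1/(2√(7.8K_p)).
Setting ζ = 0.3248: √(7.8K_p) = 7.1/(2·0.3248) = 10.93, so K_p = 119.5/7.8 = 15.3.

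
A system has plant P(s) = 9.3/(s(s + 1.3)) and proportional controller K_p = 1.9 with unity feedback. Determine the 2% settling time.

The closed-loop denominator s² + 1.3s + 17.67 gives ω_n = √17.67 = 4.204 and ζ = 1.3/(2ω_n) = 0.1546.
2% settling time T_s ≈ 4/(ζω_n) = 4/0.65 = 6.15 s.

T_s ≈ 6.15 s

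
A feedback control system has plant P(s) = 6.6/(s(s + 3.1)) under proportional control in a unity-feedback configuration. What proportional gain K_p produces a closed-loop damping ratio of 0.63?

K_p = 0.917

Closed-loop characteristic equation: s² + 3.1s + K_p·6.6 = 0.
So ω_n = √(6.6K_p) and 2ζω_n = 3.1, giving ζ = 3.1/(2√(6.6K_p)).
Setting ζ = 0.63: √(6.6K_p) = 3.1/(2·0.63) = 2.46, so K_p = 6.053/6.6 = 0.917.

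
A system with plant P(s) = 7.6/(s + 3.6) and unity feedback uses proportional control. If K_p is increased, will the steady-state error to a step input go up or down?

decrease

The position error constant K_pos = K_p·P(0) grows with K_p, and e_ss = 1/(1+K_pos) falls.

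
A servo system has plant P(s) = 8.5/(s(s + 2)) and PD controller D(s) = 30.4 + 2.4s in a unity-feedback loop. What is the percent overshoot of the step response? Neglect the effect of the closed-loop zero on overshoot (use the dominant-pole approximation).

4.73%

Forward path: (30.4 + 2.4s)·8.5/(s(s+2)). The closed-loop characteristic equation is s² + (2 + 8.5·2.4)s + 8.5·30.4 = 0.
That is s² + 22.4s + 258.4 = 0, so ω_n = 16.07 rad/s and ζ = 22.4/(2·16.07) = 0.6967.
%OS = 100·exp(−πζ/√(1−ζ²)) = 4.73%.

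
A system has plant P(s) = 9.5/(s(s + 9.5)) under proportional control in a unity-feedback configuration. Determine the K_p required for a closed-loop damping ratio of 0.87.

K_p = 3.14

Closed-loop characteristic equation: s² + 9.5s + K_p·9.5 = 0.
So ω_n = √(9.5K_p) and 2ζω_n = 9.5, giving ζ = 9.5/(2√(9.5K_p)).
Setting ζ = 0.87: √(9.5K_p) = 9.5/(2·0.87) = 5.46, so K_p = 29.81/9.5 = 3.14.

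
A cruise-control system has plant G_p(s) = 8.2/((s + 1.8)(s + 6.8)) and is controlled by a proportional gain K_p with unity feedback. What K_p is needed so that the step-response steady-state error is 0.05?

For a type-0 loop with proportional control, e_ss = 1/(1 + K_p·G_p(0)).
G_p(0) = 0.6699. Require 1/(1 + K_p·0.6699) = 0.05, so 1 + 0.6699·K_p = 20.
K_p = (20 − 1)/0.6699 = 28.4.

K_p = 28.4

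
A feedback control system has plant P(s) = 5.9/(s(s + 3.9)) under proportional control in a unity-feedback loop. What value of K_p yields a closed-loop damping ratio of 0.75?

K_p = 1.15

Closed-loop characteristic equation: s² + 3.9s + K_p·5.9 = 0.
So ω_n = √(5.9K_p) and 2ζω_n = 3.9, giving ζ = 3.9/(2√(5.9K_p)).
Setting ζ = 0.75: √(5.9K_p) = 3.9/(2·0.75) = 2.6, so K_p = 6.76/5.9 = 1.15.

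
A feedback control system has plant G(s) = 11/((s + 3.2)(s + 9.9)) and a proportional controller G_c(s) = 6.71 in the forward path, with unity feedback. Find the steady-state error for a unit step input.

The loop is type 0. Static position error constant K_pos = G_c(0)·G(0) = 6.71·0.3472 = 2.33.
Steady-state error to a unit step: e_ss = 1/(1+K_pos) = 1/3.33 = 0.3.

0.3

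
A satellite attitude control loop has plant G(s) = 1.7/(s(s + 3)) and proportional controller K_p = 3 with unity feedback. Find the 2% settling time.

T_s ≈ 2.67 s

From 1 + K_pG(s) = 0: s² + 3s + 5.1 = 0 ⇒ ω_n = 2.258, ζ = 0.6642.
2% settling time T_s ≈ 4/(ζω_n) = 4/1.5 = 2.67 s.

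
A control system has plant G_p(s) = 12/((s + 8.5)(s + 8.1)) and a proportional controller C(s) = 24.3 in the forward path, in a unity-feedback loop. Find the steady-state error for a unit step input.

The loop is type 0. Static position error constant K_pos = C(0)·G_p(0) = 24.3·0.1743 = 4.235.
Steady-state error to a unit step: e_ss = 1/(1+K_pos) = 1/5.235 = 0.191.

0.191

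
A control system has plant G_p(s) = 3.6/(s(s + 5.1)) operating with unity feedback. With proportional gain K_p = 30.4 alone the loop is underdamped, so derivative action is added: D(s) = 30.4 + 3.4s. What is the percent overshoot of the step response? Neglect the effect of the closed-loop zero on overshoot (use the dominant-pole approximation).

Forward path: (30.4 + 3.4s)·3.6/(s(s+5.1)). The closed-loop characteristic equation is s² + (5.1 + 3.6·3.4)s + 3.6·30.4 = 0.
That is s² + 17.34s + 109.4 = 0, so ω_n = 10.46 rad/s and ζ = 17.34/(2·10.46) = 0.8288.
%OS = 100·exp(−πζ/√(1−ζ²)) = 0.954%.

0.954%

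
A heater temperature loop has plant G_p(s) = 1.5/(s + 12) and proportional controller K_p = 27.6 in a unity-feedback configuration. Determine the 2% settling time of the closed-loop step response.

Closed-loop transfer function: T(s) = K_p·G_p(s)/(1 + K_p·G_p(s)) = 41.4/(s + 12 + 41.4) = 41.4/(s + 53.4).
Time constant τ = 1/53.4 = 0.01873 s, so the 2% settling time is about 4τ = 0.0749 s.

T_s ≈ 0.0749 s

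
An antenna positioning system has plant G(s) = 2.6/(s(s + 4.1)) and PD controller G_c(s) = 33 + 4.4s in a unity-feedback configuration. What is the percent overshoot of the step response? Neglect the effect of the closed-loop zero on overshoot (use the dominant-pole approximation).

0.79%

Forward path: (33 + 4.4s)·2.6/(s(s+4.1)). The closed-loop characteristic equation is s² + (4.1 + 2.6·4.4)s + 2.6·33 = 0.
That is s² + 15.54s + 85.8 = 0, so ω_n = 9.263 rad/s and ζ = 15.54/(2·9.263) = 0.8388.
%OS = 100·exp(−πζ/√(1−ζ²)) = 0.79%.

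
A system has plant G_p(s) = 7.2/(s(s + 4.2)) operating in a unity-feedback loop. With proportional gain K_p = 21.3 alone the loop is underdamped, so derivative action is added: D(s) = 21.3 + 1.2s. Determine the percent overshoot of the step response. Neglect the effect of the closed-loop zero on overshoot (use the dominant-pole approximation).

14.9%

Forward path: (21.3 + 1.2s)·7.2/(s(s+4.2)). The closed-loop characteristic equation is s² + (4.2 + 7.2·1.2)s + 7.2·21.3 = 0.
That is s² + 12.84s + 153.4 = 0, so ω_n = 12.38 rad/s and ζ = 12.84/(2·12.38) = 0.5184.
%OS = 100·exp(−πζ/√(1−ζ²)) = 14.9%.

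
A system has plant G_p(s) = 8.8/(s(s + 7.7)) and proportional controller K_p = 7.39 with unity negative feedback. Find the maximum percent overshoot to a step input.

18.1%

The closed-loop denominator s² + 7.7s + 65.03 gives ω_n = √65.03 = 8.064 and ζ = 7.7/(2ω_n) = 0.4774.
%OS = 100·exp(−πζ/√(1−ζ²)) = 100·exp(−π·0.4774/√0.7721) = 18.1%.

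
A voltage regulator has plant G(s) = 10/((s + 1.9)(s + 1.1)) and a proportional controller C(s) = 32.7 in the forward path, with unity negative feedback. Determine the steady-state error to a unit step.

The loop is type 0. Static position error constant K_pos = C(0)·G(0) = 32.7·4.785 = 156.5.
Steady-state error to a unit step: e_ss = 1/(1+K_pos) = 1/157.5 = 0.00635.

0.00635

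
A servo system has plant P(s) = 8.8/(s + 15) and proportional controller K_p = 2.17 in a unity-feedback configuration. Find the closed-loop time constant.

Closed-loop transfer function: T(s) = K_p·P(s)/(1 + K_p·P(s)) = 19.1/(s + 15 + 19.1) = 19.1/(s + 34.1).
Time constant τ = 1/34.1 = 0.0293 s.

τ = 0.0293 s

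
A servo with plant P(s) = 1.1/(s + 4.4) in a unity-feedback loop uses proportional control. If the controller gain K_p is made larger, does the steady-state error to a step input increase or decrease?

decrease

e_ss = 1/(1 + K_p·P(0)); a larger K_p raises the denominator, so e_ss decreases.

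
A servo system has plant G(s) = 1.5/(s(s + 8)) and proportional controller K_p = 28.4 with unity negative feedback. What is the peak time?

T_p = 0.609 s

Closed-loop characteristic equation: s² + 8s + 42.6 = 0, so ω_n = 6.527 rad/s and ζ = 8/(2·6.527) = 0.6129.
Damped frequency ω_d = ω_n√(1−ζ²) = 5.158 rad/s, so peak time T_p = π/ω_d = 0.609 s.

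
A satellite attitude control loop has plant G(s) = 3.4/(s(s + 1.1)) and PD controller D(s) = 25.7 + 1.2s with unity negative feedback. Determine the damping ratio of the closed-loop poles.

ζ = 0.277

Forward path: (25.7 + 1.2s)·3.4/(s(s+1.1)). The closed-loop characteristic equation is s² + (1.1 + 3.4·1.2)s + 3.4·25.7 = 0.
That is s² + 5.18s + 87.38 = 0, so ω_n = 9.348 rad/s and ζ = 5.18/(2·9.348) = 0.2771.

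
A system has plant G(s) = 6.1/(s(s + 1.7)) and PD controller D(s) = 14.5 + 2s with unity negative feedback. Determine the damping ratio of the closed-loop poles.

ζ = 0.739

Forward path: (14.5 + 2s)·6.1/(s(s+1.7)). The closed-loop characteristic equation is s² + (1.7 + 6.1·2)s + 6.1·14.5 = 0.
That is s² + 13.9s + 88.45 = 0, so ω_n = 9.405 rad/s and ζ = 13.9/(2·9.405) = 0.739.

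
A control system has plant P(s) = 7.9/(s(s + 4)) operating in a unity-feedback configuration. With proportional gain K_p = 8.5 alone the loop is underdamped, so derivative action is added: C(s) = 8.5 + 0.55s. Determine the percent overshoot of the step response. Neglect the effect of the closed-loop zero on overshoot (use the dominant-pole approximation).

15.6%

Forward path: (8.5 + 0.55s)·7.9/(s(s+4)). The closed-loop characteristic equation is s² + (4 + 7.9·0.55)s + 7.9·8.5 = 0.
That is s² + 8.345s + 67.15 = 0, so ω_n = 8.195 rad/s and ζ = 8.345/(2·8.195) = 0.5092.
%OS = 100·exp(−πζ/√(1−ζ²)) = 15.6%.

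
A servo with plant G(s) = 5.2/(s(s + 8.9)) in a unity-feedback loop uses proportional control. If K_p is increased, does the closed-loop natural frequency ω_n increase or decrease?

increase

ω_n = √(5.2·K_p), which grows with K_p.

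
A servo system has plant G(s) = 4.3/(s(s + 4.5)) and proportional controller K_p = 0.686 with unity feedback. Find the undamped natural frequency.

1 + K_p·G(s) = 0 gives s² + 4.5s + 2.95 = 0.
Matching s² + 2ζω_n s + ω_n²: ω_n = √2.95 = 1.717 rad/s and 2ζω_n = 4.5, so ζ = 4.5/(2·1.717) = 1.31.

ω_n = 1.72 rad/s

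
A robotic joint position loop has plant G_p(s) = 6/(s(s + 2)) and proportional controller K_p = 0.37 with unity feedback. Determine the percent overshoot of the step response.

5.82%

Closed-loop characteristic equation: s² + 2s + 2.22 = 0, so ω_n = 1.49 rad/s and ζ = 2/(2·1.49) = 0.6712.
%OS = 100·exp(−πζ/√(1−ζ²)) = 100·exp(−π·0.6712/√0.5495) = 5.82%.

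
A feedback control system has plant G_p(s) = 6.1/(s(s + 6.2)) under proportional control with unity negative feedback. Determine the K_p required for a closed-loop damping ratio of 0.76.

Closed-loop characteristic equation: s² + 6.2s + K_p·6.1 = 0.
So ω_n = √(6.1K_p) and 2ζω_n = 6.2, giving ζ = 6.2/(2√(6.1K_p)).
Setting ζ = 0.76: √(6.1K_p) = 6.2/(2·0.76) = 4.079, so K_p = 16.64/6.1 = 2.73.

K_p = 2.73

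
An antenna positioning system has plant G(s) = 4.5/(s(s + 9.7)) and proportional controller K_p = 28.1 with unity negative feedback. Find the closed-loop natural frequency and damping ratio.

ω_n = 11.2 rad/s, ζ = 0.431

The closed-loop denominator is s(s+9.7) + 28.1·4.5 = s² + 9.7s + 126.5.
So ω_n² = 126.5 ⇒ ω_n = 11.24 rad/s, and ζ = 9.7/(2ω_n) = 0.431.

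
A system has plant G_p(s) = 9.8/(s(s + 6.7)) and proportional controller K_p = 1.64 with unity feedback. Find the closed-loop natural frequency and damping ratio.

With unity feedback the closed-loop characteristic equation is s² + 6.7s + 1.64·9.8 = s² + 6.7s + 16.07 = 0.
Matching s² + 2ζω_n s + ω_n²: ω_n = √16.07 = 4.009 rad/s and 2ζω_n = 6.7, so ζ = 6.7/(2·4.009) = 0.836.

ω_n = 4.01 rad/s, ζ = 0.836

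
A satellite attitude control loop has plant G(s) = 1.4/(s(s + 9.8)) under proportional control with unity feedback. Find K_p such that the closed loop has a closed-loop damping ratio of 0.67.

Closed-loop characteristic equation: s² + 9.8s + K_p·1.4 = 0.
So ω_n = √(1.4K_p) and 2ζω_n = 9.8, giving ζ = 9.8/(2√(1.4K_p)).
Setting ζ = 0.67: √(1.4K_p) = 9.8/(2·0.67) = 7.313, so K_p = 53.49/1.4 = 38.2.

K_p = 38.2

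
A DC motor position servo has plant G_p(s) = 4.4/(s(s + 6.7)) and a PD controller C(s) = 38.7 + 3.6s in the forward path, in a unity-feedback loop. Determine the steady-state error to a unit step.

0

The open loop C(s)G_p(s) has a pole at the origin (type 1), so the static position error constant is infinite and e_ss = 1/(1+∞) = 0.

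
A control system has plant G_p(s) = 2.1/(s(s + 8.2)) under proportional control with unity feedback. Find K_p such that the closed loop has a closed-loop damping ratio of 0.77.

K_p = 13.5

Closed-loop characteristic equation: s² + 8.2s + K_p·2.1 = 0.
So ω_n = √(2.1K_p) and 2ζω_n = 8.2, giving ζ = 8.2/(2√(2.1K_p)).
Setting ζ = 0.77: √(2.1K_p) = 8.2/(2·0.77) = 5.325, so K_p = 28.35/2.1 = 13.5.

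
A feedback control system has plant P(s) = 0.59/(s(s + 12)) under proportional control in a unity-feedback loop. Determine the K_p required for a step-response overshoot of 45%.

K_p = 1010

From %OS = 100·exp(−πζ/√(1−ζ²)) = 45%, ζ = −ln(0.45)/√(π²+ln²(0.45)) = 0.2463.
Characteristic equation s² + 12s + 0.59K_p = 0 gives ζ = 12/(2√(0.59K_p)).
Setting ζ = 0.2463: √(0.59K_p) = 12/(2·0.2463) = 24.36, so K_p = 593.2/0.59 = 1010.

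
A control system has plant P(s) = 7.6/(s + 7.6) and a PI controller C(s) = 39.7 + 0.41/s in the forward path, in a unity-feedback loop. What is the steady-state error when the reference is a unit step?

The open loop C(s)P(s) has a pole at the origin (type 1), so the static position error constant is infinite and e_ss = 1/(1+∞) = 0.

0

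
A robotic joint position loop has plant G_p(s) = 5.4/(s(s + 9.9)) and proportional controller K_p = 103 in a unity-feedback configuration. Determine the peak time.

From 1 + K_pG_p(s) = 0: s² + 9.9s + 556.2 = 0 ⇒ ω_n = 23.58, ζ = 0.2099.
Damped frequency ω_d = ω_n√(1−ζ²) = 23.06 rad/s, so peak time T_p = π/ω_d = 0.136 s.

T_p = 0.136 s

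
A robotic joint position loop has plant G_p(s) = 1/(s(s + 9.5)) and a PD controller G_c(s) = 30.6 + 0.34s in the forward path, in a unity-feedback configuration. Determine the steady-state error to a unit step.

The open loop G_c(s)G_p(s) has a pole at the origin (type 1), so the static position error constant is infinite and e_ss = 1/(1+∞) = 0.

0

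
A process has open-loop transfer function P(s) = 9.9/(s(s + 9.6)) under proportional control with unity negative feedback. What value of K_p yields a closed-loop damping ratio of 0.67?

Closed-loop characteristic equation: s² + 9.6s + K_p·9.9 = 0.
So ω_n = √(9.9K_p) and 2ζω_n = 9.6, giving ζ = 9.6/(2√(9.9K_p)).
Setting ζ = 0.67: √(9.9K_p) = 9.6/(2·0.67) = 7.164, so K_p = 51.33/9.9 = 5.18.

K_p = 5.18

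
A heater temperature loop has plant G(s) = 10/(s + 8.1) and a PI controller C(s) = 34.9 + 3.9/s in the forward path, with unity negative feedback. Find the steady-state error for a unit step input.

The open loop C(s)G(s) has a pole at the origin (type 1), so the static position error constant is infinite and e_ss = 1/(1+∞) = 0.

0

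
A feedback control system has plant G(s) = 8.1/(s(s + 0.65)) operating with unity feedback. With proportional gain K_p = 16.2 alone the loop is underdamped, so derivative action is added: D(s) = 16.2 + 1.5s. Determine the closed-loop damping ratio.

ζ = 0.559

Forward path: (16.2 + 1.5s)·8.1/(s(s+0.65)). The closed-loop characteristic equation is s² + (0.65 + 8.1·1.5)s + 8.1·16.2 = 0.
That is s² + 12.8s + 131.2 = 0, so ω_n = 11.46 rad/s and ζ = 12.8/(2·11.46) = 0.5587.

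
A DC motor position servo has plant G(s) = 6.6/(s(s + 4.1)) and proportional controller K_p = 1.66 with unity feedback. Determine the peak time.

From 1 + K_pG(s) = 0: s² + 4.1s + 10.96 = 0 ⇒ ω_n = 3.31, ζ = 0.6193.
Damped frequency ω_d = ω_n√(1−ζ²) = 2.599 rad/s, so peak time T_p = π/ω_d = 1.21 s.

T_p = 1.21 s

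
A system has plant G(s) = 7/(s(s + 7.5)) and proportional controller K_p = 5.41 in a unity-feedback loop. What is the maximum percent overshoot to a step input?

From 1 + K_pG(s) = 0: s² + 7.5s + 37.87 = 0 ⇒ ω_n = 6.154, ζ = 0.6094.
%OS = 100·exp(−πζ/√(1−ζ²)) = 100·exp(−π·0.6094/√0.6287) = 8.94%.

8.94%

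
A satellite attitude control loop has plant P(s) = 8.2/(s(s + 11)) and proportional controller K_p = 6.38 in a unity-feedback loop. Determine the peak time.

Closed-loop characteristic equation: s² + 11s + 52.32 = 0, so ω_n = 7.233 rad/s and ζ = 11/(2·7.233) = 0.7604.
Damped frequency ω_d = ω_n√(1−ζ²) = 4.697 rad/s, so peak time T_p = π/ω_d = 0.669 s.

T_p = 0.669 s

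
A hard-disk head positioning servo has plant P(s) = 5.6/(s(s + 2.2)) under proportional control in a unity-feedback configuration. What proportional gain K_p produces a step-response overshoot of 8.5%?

From %OS = 100·exp(−πζ/√(1−ζ²)) = 8.5%, ζ = −ln(0.085)/√(π²+ln²(0.085)) = 0.6173.
Characteristic equation s² + 2.2s + 5.6K_p = 0 gives ζ = 2.2/(2√(5.6K_p)).
Setting ζ = 0.6173: √(5.6K_p) = 2.2/(2·0.6173) = 1.782, so K_p = 3.175/5.6 = 0.567.

K_p = 0.567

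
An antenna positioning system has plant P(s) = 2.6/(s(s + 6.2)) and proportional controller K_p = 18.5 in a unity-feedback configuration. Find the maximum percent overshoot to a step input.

20.8%

From 1 + K_pP(s) = 0: s² + 6.2s + 48.1 = 0 ⇒ ω_n = 6.935, ζ = 0.447.
%OS = 100·exp(−πζ/√(1−ζ²)) = 100·exp(−π·0.447/√0.8002) = 20.8%.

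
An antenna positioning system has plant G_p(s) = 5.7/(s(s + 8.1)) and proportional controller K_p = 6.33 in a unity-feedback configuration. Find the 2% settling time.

The closed-loop denominator s² + 8.1s + 36.08 gives ω_n = √36.08 = 6.007 and ζ = 8.1/(2ω_n) = 0.6742.
2% settling time T_s ≈ 4/(ζω_n) = 4/4.05 = 0.988 s.

T_s ≈ 0.988 s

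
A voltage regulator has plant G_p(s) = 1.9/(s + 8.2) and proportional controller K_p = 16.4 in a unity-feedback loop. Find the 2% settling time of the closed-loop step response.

Closed-loop transfer function: T(s) = K_p·G_p(s)/(1 + K_p·G_p(s)) = 31.16/(s + 8.2 + 31.16) = 31.16/(s + 39.36).
Time constant τ = 1/39.36 = 0.02541 s, so the 2% settling time is about 4τ = 0.102 s.

T_s ≈ 0.102 s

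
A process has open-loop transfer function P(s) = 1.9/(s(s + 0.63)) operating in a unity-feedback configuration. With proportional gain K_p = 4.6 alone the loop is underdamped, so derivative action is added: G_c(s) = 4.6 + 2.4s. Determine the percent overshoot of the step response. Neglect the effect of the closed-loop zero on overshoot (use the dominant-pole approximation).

0.316%

Forward path: (4.6 + 2.4s)·1.9/(s(s+0.63)). The closed-loop characteristic equation is s² + (0.63 + 1.9·2.4)s + 1.9·4.6 = 0.
That is s² + 5.19s + 8.74 = 0, so ω_n = 2.956 rad/s and ζ = 5.19/(2·2.956) = 0.8778.
%OS = 100·exp(−πζ/√(1−ζ²)) = 0.316%.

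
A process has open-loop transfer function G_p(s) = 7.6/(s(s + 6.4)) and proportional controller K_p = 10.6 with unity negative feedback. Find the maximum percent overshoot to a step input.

30.2%

From 1 + K_pG_p(s) = 0: s² + 6.4s + 80.56 = 0 ⇒ ω_n = 8.976, ζ = 0.3565.
%OS = 100·exp(−πζ/√(1−ζ²)) = 100·exp(−π·0.3565/√0.8729) = 30.2%.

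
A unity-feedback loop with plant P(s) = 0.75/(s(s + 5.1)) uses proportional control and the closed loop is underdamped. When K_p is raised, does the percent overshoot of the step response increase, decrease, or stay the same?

increase

ζ = 5.1/(2√(0.75K_p)) decreases as K_p grows; lower damping means more overshoot.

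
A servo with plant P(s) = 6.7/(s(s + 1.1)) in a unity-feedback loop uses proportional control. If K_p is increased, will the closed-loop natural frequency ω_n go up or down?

ω_n = √(6.7·K_p), which grows with K_p.

increase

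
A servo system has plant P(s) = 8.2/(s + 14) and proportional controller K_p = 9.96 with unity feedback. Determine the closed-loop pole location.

Closed-loop transfer function: T(s) = K_p·P(s)/(1 + K_p·P(s)) = 81.67/(s + 14 + 81.67) = 81.67/(s + 95.67).
The closed-loop pole is at s = −95.67.

s = -95.67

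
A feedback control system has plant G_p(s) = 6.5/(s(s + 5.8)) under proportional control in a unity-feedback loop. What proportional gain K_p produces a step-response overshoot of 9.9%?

From %OS = 100·exp(−πζ/√(1−ζ²)) = 9.9%, ζ = −ln(0.099)/√(π²+ln²(0.099)) = 0.5928.
Characteristic equation s² + 5.8s + 6.5K_p = 0 gives ζ = 5.8/(2√(6.5K_p)).
Setting ζ = 0.5928: √(6.5K_p) = 5.8/(2·0.5928) = 4.892, so K_p = 23.93/6.5 = 3.68.

K_p = 3.68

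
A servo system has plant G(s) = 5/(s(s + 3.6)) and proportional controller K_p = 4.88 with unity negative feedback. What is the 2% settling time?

T_s ≈ 2.22 s

The closed-loop denominator s² + 3.6s + 24.4 gives ω_n = √24.4 = 4.94 and ζ = 3.6/(2ω_n) = 0.3644.
2% settling time T_s ≈ 4/(ζω_n) = 4/1.8 = 2.22 s.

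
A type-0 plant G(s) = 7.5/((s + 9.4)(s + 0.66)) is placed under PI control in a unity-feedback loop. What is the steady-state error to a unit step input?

0

The PI controller's integrator makes the forward path type 1, so e_ss to a step is zero.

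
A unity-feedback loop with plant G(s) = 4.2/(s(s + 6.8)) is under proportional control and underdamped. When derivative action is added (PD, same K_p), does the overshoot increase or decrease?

decrease

With PD the characteristic equation becomes s² + (a + K·K_d)s + K·K_p = 0; the damping term grows, ζ rises, overshoot falls.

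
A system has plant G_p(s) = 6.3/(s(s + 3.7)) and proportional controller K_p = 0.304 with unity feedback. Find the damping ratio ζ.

1 + K_p·G_p(s) = 0 gives s² + 3.7s + 1.915 = 0.
So ω_n² = 1.915 ⇒ ω_n = 1.384 rad/s, and ζ = 3.7/(2ω_n) = 1.34.

ζ = 1.34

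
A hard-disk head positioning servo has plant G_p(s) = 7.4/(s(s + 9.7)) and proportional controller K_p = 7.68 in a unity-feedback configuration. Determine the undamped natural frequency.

1 + K_p·G_p(s) = 0 gives s² + 9.7s + 56.83 = 0.
So ω_n² = 56.83 ⇒ ω_n = 7.539 rad/s, and ζ = 9.7/(2ω_n) = 0.643.

ω_n = 7.54 rad/s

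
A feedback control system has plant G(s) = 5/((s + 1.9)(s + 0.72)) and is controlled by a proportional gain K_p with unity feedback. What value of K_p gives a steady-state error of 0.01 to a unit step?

Steady-state error for a unit step on this type-0 loop is 1/(1 + K_p·G(0)).
G(0) = 3.655. Require 1/(1 + K_p·3.655) = 0.01, so 1 + 3.655·K_p = 100.
K_p = (100 − 1)/3.655 = 27.1.

K_p = 27.1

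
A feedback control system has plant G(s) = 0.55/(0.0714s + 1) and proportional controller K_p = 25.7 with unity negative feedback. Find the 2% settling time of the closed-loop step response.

T_s ≈ 0.0189 s

Closed loop: T(s) = K_p·G/(1+K_p·G) = 14.14/(0.0714s + 1 + 14.14), with pole at s = −(1 + 14.14)/0.0714 = −212.
τ = 1/212 = 0.004718 s, so 2% settling time ≈ 4τ = 0.0189 s.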